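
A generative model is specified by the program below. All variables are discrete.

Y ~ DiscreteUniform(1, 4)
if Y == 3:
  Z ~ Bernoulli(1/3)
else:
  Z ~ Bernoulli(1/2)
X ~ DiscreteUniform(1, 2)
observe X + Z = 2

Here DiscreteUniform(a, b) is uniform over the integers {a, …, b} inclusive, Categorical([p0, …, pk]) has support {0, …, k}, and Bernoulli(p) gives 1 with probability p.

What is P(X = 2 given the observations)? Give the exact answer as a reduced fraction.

P(X = 2 | obs) = 13/24

Enumerate traces; 8 have nonzero weight after conditioning:
  (Y=1, Z=0, X=2) weight 1/16
  (Y=1, Z=1, X=1) weight 1/16
  (Y=2, Z=0, X=2) weight 1/16
  (Y=2, Z=1, X=1) weight 1/16
  (Y=3, Z=0, X=2) weight 1/12
  (Y=3, Z=1, X=1) weight 1/24
  (Y=4, Z=0, X=2) weight 1/16
  (Y=4, Z=1, X=1) weight 1/16
Group by X:
  weight(X=1) = 11/48
  weight(X=2) = 13/48
Total weight = 11/48 + 13/48 = 1/2
P(X=1 | obs) = 11/48 / 1/2 = 11/24
P(X=2 | obs) = 13/48 / 1/2 = 13/24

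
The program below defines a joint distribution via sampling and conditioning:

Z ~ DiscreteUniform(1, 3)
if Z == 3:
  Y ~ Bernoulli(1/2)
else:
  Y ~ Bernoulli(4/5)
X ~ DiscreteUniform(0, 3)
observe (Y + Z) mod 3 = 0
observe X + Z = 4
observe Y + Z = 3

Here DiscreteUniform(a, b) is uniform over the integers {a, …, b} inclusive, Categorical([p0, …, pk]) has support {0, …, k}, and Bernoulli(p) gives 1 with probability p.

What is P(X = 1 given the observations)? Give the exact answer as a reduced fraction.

Enumerate traces; 2 have nonzero weight after conditioning:
  (Z=2, Y=1, X=2) weight 1/15
  (Z=3, Y=0, X=1) weight 1/24
Group by X:
  weight(X=1) = 1/24
  weight(X=2) = 1/15
Total weight = 1/24 + 1/15 = 13/120
P(X=1 | obs) = 1/24 / 13/120 = 5/13
P(X=2 | obs) = 1/15 / 13/120 = 8/13

P(X = 1 | obs) = 5/13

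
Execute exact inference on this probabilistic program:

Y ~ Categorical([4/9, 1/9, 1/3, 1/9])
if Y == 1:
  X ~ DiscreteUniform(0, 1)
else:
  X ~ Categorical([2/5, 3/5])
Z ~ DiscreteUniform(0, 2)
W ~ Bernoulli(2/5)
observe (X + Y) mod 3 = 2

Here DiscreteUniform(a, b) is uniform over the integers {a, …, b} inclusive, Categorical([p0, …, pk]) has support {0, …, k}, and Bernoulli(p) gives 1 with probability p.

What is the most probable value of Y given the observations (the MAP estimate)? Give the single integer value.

argmax_v P(Y = v | obs) = 2

Enumerate traces; 12 have nonzero weight after conditioning:
  (Y=1, X=1, Z=0, W=0) weight 1/90
  (Y=1, X=1, Z=0, W=1) weight 1/135
  (Y=1, X=1, Z=1, W=0) weight 1/90
  (Y=1, X=1, Z=1, W=1) weight 1/135
  (Y=1, X=1, Z=2, W=0) weight 1/90
  (Y=1, X=1, Z=2, W=1) weight 1/135
  (Y=2, X=0, Z=0, W=0) weight 2/75
  (Y=2, X=0, Z=0, W=1) weight 4/225
  … 4 more
Group by Y:
  weight(Y=1) = 1/18
  weight(Y=2) = 2/15
Total weight = 1/18 + 2/15 = 17/90
P(Y=1 | obs) = 1/18 / 17/90 = 5/17
P(Y=2 | obs) = 2/15 / 17/90 = 12/17
argmax = 2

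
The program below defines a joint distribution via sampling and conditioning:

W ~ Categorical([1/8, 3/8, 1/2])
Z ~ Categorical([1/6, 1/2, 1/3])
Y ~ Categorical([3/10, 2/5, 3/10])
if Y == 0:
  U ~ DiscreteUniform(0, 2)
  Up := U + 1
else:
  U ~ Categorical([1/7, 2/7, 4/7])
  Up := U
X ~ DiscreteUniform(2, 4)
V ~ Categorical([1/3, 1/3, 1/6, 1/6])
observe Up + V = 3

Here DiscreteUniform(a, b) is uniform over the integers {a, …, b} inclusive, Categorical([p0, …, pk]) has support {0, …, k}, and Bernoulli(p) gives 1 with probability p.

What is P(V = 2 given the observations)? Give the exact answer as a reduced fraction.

P(V = 2 | obs) = 3/16

Enumerate traces; 243 have nonzero weight after conditioning:
  (W=0, Z=0, Y=0, U=0, X=2, V=2) weight 1/8640
  (W=0, Z=0, Y=0, U=0, X=3, V=2) weight 1/8640
  (W=0, Z=0, Y=0, U=0, X=4, V=2) weight 1/8640
  (W=0, Z=0, Y=0, U=1, X=2, V=1) weight 1/4320
  (W=0, Z=0, Y=0, U=1, X=3, V=1) weight 1/4320
  (W=0, Z=0, Y=0, U=1, X=4, V=1) weight 1/4320
  (W=0, Z=0, Y=0, U=2, X=2, V=0) weight 1/4320
  (W=0, Z=0, Y=0, U=2, X=3, V=0) weight 1/4320
  (W=0, Z=0, Y=1, U=0, X=2, V=3) weight 1/15120
  … 234 more
Group by V:
  weight(V=0) = 1/30
  weight(V=1) = 1/6
  weight(V=2) = 1/20
  weight(V=3) = 1/60
Total weight = 1/30 + 1/6 + 1/20 + 1/60 = 4/15
P(V=0 | obs) = 1/30 / 4/15 = 1/8
P(V=1 | obs) = 1/6 / 4/15 = 5/8
P(V=2 | obs) = 1/20 / 4/15 = 3/16
P(V=3 | obs) = 1/60 / 4/15 = 1/16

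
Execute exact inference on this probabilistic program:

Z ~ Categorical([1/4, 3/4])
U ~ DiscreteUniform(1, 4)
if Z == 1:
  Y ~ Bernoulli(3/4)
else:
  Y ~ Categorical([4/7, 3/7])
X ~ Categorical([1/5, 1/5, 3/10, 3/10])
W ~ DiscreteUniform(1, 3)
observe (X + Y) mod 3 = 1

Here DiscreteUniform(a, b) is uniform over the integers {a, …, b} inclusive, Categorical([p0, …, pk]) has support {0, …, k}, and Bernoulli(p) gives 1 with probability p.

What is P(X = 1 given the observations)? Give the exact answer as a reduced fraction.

P(X = 1 | obs) = 74/449

Enumerate traces; 72 have nonzero weight after conditioning:
  (Z=0, U=1, Y=0, X=1, W=1) weight 1/420
  (Z=0, U=1, Y=0, X=1, W=2) weight 1/420
  (Z=0, U=1, Y=0, X=1, W=3) weight 1/420
  (Z=0, U=1, Y=1, X=0, W=1) weight 1/560
  (Z=0, U=1, Y=1, X=0, W=2) weight 1/560
  (Z=0, U=1, Y=1, X=0, W=3) weight 1/560
  (Z=0, U=1, Y=1, X=3, W=1) weight 3/1120
  (Z=0, U=1, Y=1, X=3, W=2) weight 3/1120
  … 64 more
Group by X:
  weight(X=0) = 15/112
  weight(X=1) = 37/560
  weight(X=3) = 45/224
Total weight = 15/112 + 37/560 + 45/224 = 449/1120
P(X=0 | obs) = 15/112 / 449/1120 = 150/449
P(X=1 | obs) = 37/560 / 449/1120 = 74/449
P(X=3 | obs) = 45/224 / 449/1120 = 225/449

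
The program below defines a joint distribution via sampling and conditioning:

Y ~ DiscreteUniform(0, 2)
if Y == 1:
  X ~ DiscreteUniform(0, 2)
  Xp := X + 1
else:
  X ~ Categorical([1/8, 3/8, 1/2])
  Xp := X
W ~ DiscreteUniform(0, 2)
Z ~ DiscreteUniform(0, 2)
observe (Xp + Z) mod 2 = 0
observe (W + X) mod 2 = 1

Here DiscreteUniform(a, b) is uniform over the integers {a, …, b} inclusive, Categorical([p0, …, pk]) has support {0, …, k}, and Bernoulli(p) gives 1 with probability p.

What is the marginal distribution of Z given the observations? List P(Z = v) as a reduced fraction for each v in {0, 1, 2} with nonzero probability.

P(Z=0) = 23/72, P(Z=1) = 13/36, P(Z=2) = 23/72

Enumerate traces; 18 have nonzero weight after conditioning:
  (Y=0, X=0, W=1, Z=0) weight 1/216
  (Y=0, X=0, W=1, Z=2) weight 1/216
  (Y=0, X=1, W=0, Z=1) weight 1/72
  (Y=0, X=1, W=2, Z=1) weight 1/72
  (Y=0, X=2, W=1, Z=0) weight 1/54
  (Y=0, X=2, W=1, Z=2) weight 1/54
  (Y=1, X=0, W=1, Z=1) weight 1/81
  (Y=1, X=1, W=0, Z=0) weight 1/81
  … 10 more
Group by Z:
  weight(Z=0) = 23/324
  weight(Z=1) = 13/162
  weight(Z=2) = 23/324
Total weight = 23/324 + 13/162 + 23/324 = 2/9
P(Z=0 | obs) = 23/324 / 2/9 = 23/72
P(Z=1 | obs) = 13/162 / 2/9 = 13/36
P(Z=2 | obs) = 23/324 / 2/9 = 23/72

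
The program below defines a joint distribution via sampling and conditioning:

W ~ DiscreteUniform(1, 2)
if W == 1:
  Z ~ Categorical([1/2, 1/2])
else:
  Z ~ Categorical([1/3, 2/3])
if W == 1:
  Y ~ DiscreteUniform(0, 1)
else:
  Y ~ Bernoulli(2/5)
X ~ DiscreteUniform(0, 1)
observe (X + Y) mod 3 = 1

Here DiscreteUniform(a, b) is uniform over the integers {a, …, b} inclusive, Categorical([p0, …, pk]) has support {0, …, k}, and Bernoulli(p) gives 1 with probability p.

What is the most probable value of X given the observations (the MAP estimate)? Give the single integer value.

argmax_v P(X = v | obs) = 1

Enumerate traces; 8 have nonzero weight after conditioning:
  (W=1, Z=0, Y=0, X=1) weight 1/16
  (W=1, Z=0, Y=1, X=0) weight 1/16
  (W=1, Z=1, Y=0, X=1) weight 1/16
  (W=1, Z=1, Y=1, X=0) weight 1/16
  (W=2, Z=0, Y=0, X=1) weight 1/20
  (W=2, Z=0, Y=1, X=0) weight 1/30
  (W=2, Z=1, Y=0, X=1) weight 1/10
  (W=2, Z=1, Y=1, X=0) weight 1/15
Group by X:
  weight(X=0) = 9/40
  weight(X=1) = 11/40
Total weight = 9/40 + 11/40 = 1/2
P(X=0 | obs) = 9/40 / 1/2 = 9/20
P(X=1 | obs) = 11/40 / 1/2 = 11/20
argmax = 1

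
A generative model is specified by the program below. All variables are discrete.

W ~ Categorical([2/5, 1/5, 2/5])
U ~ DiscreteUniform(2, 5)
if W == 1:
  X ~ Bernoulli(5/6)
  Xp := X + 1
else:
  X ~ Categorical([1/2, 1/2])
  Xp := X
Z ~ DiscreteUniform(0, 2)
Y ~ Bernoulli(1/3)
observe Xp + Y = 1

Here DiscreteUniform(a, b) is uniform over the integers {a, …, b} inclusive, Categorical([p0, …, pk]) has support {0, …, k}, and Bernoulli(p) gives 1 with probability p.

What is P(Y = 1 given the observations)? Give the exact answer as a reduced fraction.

P(Y = 1 | obs) = 6/19

Enumerate traces; 60 have nonzero weight after conditioning:
  (W=0, U=2, X=0, Z=0, Y=1) weight 1/180
  (W=0, U=2, X=0, Z=1, Y=1) weight 1/180
  (W=0, U=2, X=0, Z=2, Y=1) weight 1/180
  (W=0, U=2, X=1, Z=0, Y=0) weight 1/90
  (W=0, U=2, X=1, Z=1, Y=0) weight 1/90
  (W=0, U=2, X=1, Z=2, Y=0) weight 1/90
  (W=0, U=3, X=0, Z=0, Y=1) weight 1/180
  (W=0, U=3, X=0, Z=1, Y=1) weight 1/180
  … 52 more
Group by Y:
  weight(Y=0) = 13/45
  weight(Y=1) = 2/15
Total weight = 13/45 + 2/15 = 19/45
P(Y=0 | obs) = 13/45 / 19/45 = 13/19
P(Y=1 | obs) = 2/15 / 19/45 = 6/19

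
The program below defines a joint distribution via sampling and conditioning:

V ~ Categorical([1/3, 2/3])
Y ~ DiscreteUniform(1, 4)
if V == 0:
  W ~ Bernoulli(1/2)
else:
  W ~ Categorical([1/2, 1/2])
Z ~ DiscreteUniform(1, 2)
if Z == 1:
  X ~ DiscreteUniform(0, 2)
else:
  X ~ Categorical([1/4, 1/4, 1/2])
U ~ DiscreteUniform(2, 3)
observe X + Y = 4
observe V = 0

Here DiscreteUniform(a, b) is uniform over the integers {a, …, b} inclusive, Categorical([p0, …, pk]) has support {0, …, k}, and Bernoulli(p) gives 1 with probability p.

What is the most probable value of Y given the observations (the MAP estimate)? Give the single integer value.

argmax_v P(Y = v | obs) = 2

Enumerate traces; 24 have nonzero weight after conditioning:
  (V=0, Y=2, W=0, Z=1, X=2, U=2) weight 1/288
  (V=0, Y=2, W=0, Z=1, X=2, U=3) weight 1/288
  (V=0, Y=2, W=0, Z=2, X=2, U=2) weight 1/192
  (V=0, Y=2, W=0, Z=2, X=2, U=3) weight 1/192
  (V=0, Y=2, W=1, Z=1, X=2, U=2) weight 1/288
  (V=0, Y=2, W=1, Z=1, X=2, U=3) weight 1/288
  (V=0, Y=2, W=1, Z=2, X=2, U=2) weight 1/192
  (V=0, Y=2, W=1, Z=2, X=2, U=3) weight 1/192
  (V=0, Y=3, W=0, Z=1, X=1, U=2) weight 1/288
  (V=0, Y=4, W=0, Z=1, X=0, U=2) weight 1/288
  … 14 more
Group by Y:
  weight(Y=2) = 5/144
  weight(Y=3) = 7/288
  weight(Y=4) = 7/288
Total weight = 5/144 + 7/288 + 7/288 = 1/12
P(Y=2 | obs) = 5/144 / 1/12 = 5/12
P(Y=3 | obs) = 7/288 / 1/12 = 7/24
P(Y=4 | obs) = 7/288 / 1/12 = 7/24
argmax = 2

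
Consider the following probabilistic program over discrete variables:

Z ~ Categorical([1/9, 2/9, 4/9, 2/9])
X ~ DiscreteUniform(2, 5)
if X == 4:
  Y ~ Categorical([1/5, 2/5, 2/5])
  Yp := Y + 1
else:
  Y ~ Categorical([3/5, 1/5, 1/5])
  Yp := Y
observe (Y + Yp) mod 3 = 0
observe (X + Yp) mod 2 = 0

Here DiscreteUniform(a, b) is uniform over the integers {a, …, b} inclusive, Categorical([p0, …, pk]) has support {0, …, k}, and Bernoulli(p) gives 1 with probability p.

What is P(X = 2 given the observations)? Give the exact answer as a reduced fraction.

P(X = 2 | obs) = 3/5

Enumerate traces; 8 have nonzero weight after conditioning:
  (Z=0, X=2, Y=0) weight 1/60
  (Z=0, X=4, Y=1) weight 1/90
  (Z=1, X=2, Y=0) weight 1/30
  (Z=1, X=4, Y=1) weight 1/45
  (Z=2, X=2, Y=0) weight 1/15
  (Z=2, X=4, Y=1) weight 2/45
  (Z=3, X=2, Y=0) weight 1/30
  (Z=3, X=4, Y=1) weight 1/45
Group by X:
  weight(X=2) = 3/20
  weight(X=4) = 1/10
Total weight = 3/20 + 1/10 = 1/4
P(X=2 | obs) = 3/20 / 1/4 = 3/5
P(X=4 | obs) = 1/10 / 1/4 = 2/5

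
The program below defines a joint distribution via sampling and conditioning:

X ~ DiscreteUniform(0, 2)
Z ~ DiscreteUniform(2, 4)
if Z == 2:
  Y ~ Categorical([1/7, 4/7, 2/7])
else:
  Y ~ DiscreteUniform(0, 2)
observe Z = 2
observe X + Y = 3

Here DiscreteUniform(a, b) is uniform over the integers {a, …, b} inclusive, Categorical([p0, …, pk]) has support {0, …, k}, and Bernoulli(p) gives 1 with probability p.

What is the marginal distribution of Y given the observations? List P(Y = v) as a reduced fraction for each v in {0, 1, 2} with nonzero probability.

P(Y=1) = 2/3, P(Y=2) = 1/3

Enumerate traces; 2 have nonzero weight after conditioning:
  (X=1, Z=2, Y=2) weight 2/63
  (X=2, Z=2, Y=1) weight 4/63
Group by Y:
  weight(Y=1) = 4/63
  weight(Y=2) = 2/63
Total weight = 4/63 + 2/63 = 2/21
P(Y=1 | obs) = 4/63 / 2/21 = 2/3
P(Y=2 | obs) = 2/63 / 2/21 = 1/3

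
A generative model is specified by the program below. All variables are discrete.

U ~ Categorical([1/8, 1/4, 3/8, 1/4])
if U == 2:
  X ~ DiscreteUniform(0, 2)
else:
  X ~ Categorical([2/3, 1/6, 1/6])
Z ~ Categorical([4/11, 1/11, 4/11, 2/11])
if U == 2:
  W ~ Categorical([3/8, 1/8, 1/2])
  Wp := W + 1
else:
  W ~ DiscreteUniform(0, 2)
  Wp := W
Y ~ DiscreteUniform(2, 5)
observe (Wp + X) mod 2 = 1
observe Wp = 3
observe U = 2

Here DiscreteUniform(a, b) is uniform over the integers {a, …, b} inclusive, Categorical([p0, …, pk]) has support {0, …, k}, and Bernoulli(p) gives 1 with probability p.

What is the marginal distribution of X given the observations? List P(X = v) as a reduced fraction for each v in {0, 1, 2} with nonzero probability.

Enumerate traces; 32 have nonzero weight after conditioning:
  (U=2, X=0, Z=0, W=2, Y=2) weight 1/176
  (U=2, X=0, Z=0, W=2, Y=3) weight 1/176
  (U=2, X=0, Z=0, W=2, Y=4) weight 1/176
  (U=2, X=0, Z=0, W=2, Y=5) weight 1/176
  (U=2, X=0, Z=1, W=2, Y=2) weight 1/704
  (U=2, X=0, Z=1, W=2, Y=3) weight 1/704
  (U=2, X=0, Z=1, W=2, Y=4) weight 1/704
  (U=2, X=0, Z=1, W=2, Y=5) weight 1/704
  (U=2, X=2, Z=0, W=2, Y=2) weight 1/176
  … 23 more
Group by X:
  weight(X=0) = 1/16
  weight(X=2) = 1/16
Total weight = 1/16 + 1/16 = 1/8
P(X=0 | obs) = 1/16 / 1/8 = 1/2
P(X=2 | obs) = 1/16 / 1/8 = 1/2

P(X=0) = 1/2, P(X=2) = 1/2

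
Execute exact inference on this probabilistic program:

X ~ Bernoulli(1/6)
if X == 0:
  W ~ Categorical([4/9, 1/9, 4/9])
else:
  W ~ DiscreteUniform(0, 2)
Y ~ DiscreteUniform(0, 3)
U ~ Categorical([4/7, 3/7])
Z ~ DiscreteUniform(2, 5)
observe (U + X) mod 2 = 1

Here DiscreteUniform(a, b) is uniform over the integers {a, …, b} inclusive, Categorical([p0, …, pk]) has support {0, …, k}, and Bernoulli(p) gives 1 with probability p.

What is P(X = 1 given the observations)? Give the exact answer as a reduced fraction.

Enumerate traces; 96 have nonzero weight after conditioning:
  (X=0, W=0, Y=0, U=1, Z=2) weight 5/504
  (X=0, W=0, Y=0, U=1, Z=3) weight 5/504
  (X=0, W=0, Y=0, U=1, Z=4) weight 5/504
  (X=0, W=0, Y=0, U=1, Z=5) weight 5/504
  (X=0, W=0, Y=1, U=1, Z=2) weight 5/504
  (X=0, W=0, Y=1, U=1, Z=3) weight 5/504
  (X=0, W=0, Y=1, U=1, Z=4) weight 5/504
  (X=0, W=0, Y=1, U=1, Z=5) weight 5/504
  (X=1, W=0, Y=0, U=0, Z=2) weight 1/504
  … 87 more
Group by X:
  weight(X=0) = 5/14
  weight(X=1) = 2/21
Total weight = 5/14 + 2/21 = 19/42
P(X=0 | obs) = 5/14 / 19/42 = 15/19
P(X=1 | obs) = 2/21 / 19/42 = 4/19

P(X = 1 | obs) = 4/19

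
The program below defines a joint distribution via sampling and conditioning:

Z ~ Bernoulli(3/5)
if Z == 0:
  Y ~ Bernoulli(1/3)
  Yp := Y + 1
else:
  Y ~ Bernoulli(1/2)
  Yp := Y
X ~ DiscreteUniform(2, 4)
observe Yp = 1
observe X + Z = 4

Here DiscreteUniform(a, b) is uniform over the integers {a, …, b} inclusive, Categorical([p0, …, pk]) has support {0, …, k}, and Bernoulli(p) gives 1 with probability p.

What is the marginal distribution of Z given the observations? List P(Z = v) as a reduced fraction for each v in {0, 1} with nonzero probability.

P(Z=0) = 8/17, P(Z=1) = 9/17

Enumerate traces; 2 have nonzero weight after conditioning:
  (Z=0, Y=0, X=4) weight 4/45
  (Z=1, Y=1, X=3) weight 1/10
Group by Z:
  weight(Z=0) = 4/45
  weight(Z=1) = 1/10
Total weight = 4/45 + 1/10 = 17/90
P(Z=0 | obs) = 4/45 / 17/90 = 8/17
P(Z=1 | obs) = 1/10 / 17/90 = 9/17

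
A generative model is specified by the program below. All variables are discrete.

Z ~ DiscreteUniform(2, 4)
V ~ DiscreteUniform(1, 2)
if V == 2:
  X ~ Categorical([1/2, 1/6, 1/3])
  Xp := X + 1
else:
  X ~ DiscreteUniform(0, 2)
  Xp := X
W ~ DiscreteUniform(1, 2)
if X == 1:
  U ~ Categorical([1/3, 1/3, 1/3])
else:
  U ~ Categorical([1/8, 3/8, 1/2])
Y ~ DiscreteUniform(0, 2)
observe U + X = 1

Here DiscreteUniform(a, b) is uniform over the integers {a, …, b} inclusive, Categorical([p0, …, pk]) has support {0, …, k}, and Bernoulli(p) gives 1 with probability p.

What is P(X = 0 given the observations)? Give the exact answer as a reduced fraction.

P(X = 0 | obs) = 15/23

Enumerate traces; 72 have nonzero weight after conditioning:
  (Z=2, V=1, X=0, W=1, U=1, Y=0) weight 1/288
  (Z=2, V=1, X=0, W=1, U=1, Y=1) weight 1/288
  (Z=2, V=1, X=0, W=1, U=1, Y=2) weight 1/288
  (Z=2, V=1, X=0, W=2, U=1, Y=0) weight 1/288
  (Z=2, V=1, X=0, W=2, U=1, Y=1) weight 1/288
  (Z=2, V=1, X=0, W=2, U=1, Y=2) weight 1/288
  (Z=2, V=1, X=1, W=1, U=0, Y=0) weight 1/324
  (Z=2, V=1, X=1, W=1, U=0, Y=1) weight 1/324
  … 64 more
Group by X:
  weight(X=0) = 5/32
  weight(X=1) = 1/12
Total weight = 5/32 + 1/12 = 23/96
P(X=0 | obs) = 5/32 / 23/96 = 15/23
P(X=1 | obs) = 1/12 / 23/96 = 8/23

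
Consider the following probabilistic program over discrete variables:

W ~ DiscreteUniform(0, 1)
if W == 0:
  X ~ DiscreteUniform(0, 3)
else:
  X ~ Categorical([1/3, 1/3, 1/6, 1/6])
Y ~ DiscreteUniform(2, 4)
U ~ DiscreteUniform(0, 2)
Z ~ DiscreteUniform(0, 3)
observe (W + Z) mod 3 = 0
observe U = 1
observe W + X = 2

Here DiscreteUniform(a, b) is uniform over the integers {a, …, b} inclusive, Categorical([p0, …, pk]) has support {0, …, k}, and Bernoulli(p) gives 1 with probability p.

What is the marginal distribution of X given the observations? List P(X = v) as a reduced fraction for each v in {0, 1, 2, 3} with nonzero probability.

Enumerate traces; 9 have nonzero weight after conditioning:
  (W=0, X=2, Y=2, U=1, Z=0) weight 1/288
  (W=0, X=2, Y=2, U=1, Z=3) weight 1/288
  (W=0, X=2, Y=3, U=1, Z=0) weight 1/288
  (W=0, X=2, Y=3, U=1, Z=3) weight 1/288
  (W=0, X=2, Y=4, U=1, Z=0) weight 1/288
  (W=0, X=2, Y=4, U=1, Z=3) weight 1/288
  (W=1, X=1, Y=2, U=1, Z=2) weight 1/216
  (W=1, X=1, Y=3, U=1, Z=2) weight 1/216
  … 1 more
Group by X:
  weight(X=1) = 1/72
  weight(X=2) = 1/48
Total weight = 1/72 + 1/48 = 5/144
P(X=1 | obs) = 1/72 / 5/144 = 2/5
P(X=2 | obs) = 1/48 / 5/144 = 3/5

P(X=1) = 2/5, P(X=2) = 3/5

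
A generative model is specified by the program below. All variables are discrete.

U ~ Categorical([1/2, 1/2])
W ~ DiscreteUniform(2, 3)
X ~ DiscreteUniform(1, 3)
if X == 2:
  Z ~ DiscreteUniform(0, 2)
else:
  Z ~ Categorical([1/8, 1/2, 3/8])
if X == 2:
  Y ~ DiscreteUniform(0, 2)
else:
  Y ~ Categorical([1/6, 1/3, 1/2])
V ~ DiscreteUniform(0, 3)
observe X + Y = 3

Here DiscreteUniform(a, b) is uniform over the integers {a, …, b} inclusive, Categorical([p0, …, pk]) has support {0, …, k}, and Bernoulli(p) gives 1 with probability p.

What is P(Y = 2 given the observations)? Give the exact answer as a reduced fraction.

Enumerate traces; 144 have nonzero weight after conditioning:
  (U=0, W=2, X=1, Z=0, Y=2, V=0) weight 1/768
  (U=0, W=2, X=1, Z=0, Y=2, V=1) weight 1/768
  (U=0, W=2, X=1, Z=0, Y=2, V=2) weight 1/768
  (U=0, W=2, X=1, Z=0, Y=2, V=3) weight 1/768
  (U=0, W=2, X=1, Z=1, Y=2, V=0) weight 1/192
  (U=0, W=2, X=1, Z=1, Y=2, V=1) weight 1/192
  (U=0, W=2, X=1, Z=1, Y=2, V=2) weight 1/192
  (U=0, W=2, X=1, Z=1, Y=2, V=3) weight 1/192
  (U=0, W=2, X=2, Z=0, Y=1, V=0) weight 1/432
  (U=0, W=2, X=3, Z=0, Y=0, V=0) weight 1/2304
  … 134 more
Group by Y:
  weight(Y=0) = 1/18
  weight(Y=1) = 1/9
  weight(Y=2) = 1/6
Total weight = 1/18 + 1/9 + 1/6 = 1/3
P(Y=0 | obs) = 1/18 / 1/3 = 1/6
P(Y=1 | obs) = 1/9 / 1/3 = 1/3
P(Y=2 | obs) = 1/6 / 1/3 = 1/2

P(Y = 2 | obs) = 1/2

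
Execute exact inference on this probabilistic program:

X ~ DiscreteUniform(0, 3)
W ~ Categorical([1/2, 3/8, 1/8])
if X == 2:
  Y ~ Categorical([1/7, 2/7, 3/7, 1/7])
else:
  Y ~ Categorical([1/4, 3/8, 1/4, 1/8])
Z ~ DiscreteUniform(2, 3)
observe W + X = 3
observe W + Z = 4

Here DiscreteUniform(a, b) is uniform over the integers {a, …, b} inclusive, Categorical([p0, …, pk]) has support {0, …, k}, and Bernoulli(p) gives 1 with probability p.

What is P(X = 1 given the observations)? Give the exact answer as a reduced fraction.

Enumerate traces; 8 have nonzero weight after conditioning:
  (X=1, W=2, Y=0, Z=2) weight 1/256
  (X=1, W=2, Y=1, Z=2) weight 3/512
  (X=1, W=2, Y=2, Z=2) weight 1/256
  (X=1, W=2, Y=3, Z=2) weight 1/512
  (X=2, W=1, Y=0, Z=3) weight 3/448
  (X=2, W=1, Y=1, Z=3) weight 3/224
  (X=2, W=1, Y=2, Z=3) weight 9/448
  (X=2, W=1, Y=3, Z=3) weight 3/448
Group by X:
  weight(X=1) = 1/64
  weight(X=2) = 3/64
Total weight = 1/64 + 3/64 = 1/16
P(X=1 | obs) = 1/64 / 1/16 = 1/4
P(X=2 | obs) = 3/64 / 1/16 = 3/4

P(X = 1 | obs) = 1/4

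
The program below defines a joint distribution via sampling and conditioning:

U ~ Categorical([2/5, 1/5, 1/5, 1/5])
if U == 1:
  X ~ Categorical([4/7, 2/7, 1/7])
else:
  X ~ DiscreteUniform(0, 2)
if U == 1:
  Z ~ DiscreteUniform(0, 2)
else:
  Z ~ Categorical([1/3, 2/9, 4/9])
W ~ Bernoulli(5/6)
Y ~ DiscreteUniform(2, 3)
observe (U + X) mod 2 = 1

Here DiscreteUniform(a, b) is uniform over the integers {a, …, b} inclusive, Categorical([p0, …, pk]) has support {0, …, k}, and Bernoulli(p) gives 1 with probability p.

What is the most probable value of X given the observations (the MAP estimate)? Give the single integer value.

Enumerate traces; 72 have nonzero weight after conditioning:
  (U=0, X=1, Z=0, W=0, Y=2) weight 1/270
  (U=0, X=1, Z=0, W=0, Y=3) weight 1/270
  (U=0, X=1, Z=0, W=1, Y=2) weight 1/54
  (U=0, X=1, Z=0, W=1, Y=3) weight 1/54
  (U=0, X=1, Z=1, W=0, Y=2) weight 1/405
  (U=0, X=1, Z=1, W=0, Y=3) weight 1/405
  (U=0, X=1, Z=1, W=1, Y=2) weight 1/81
  (U=0, X=1, Z=1, W=1, Y=3) weight 1/81
  (U=1, X=0, Z=0, W=0, Y=2) weight 1/315
  (U=1, X=2, Z=0, W=0, Y=2) weight 1/1260
  … 62 more
Group by X:
  weight(X=0) = 19/105
  weight(X=1) = 1/5
  weight(X=2) = 2/21
Total weight = 19/105 + 1/5 + 2/21 = 10/21
P(X=0 | obs) = 19/105 / 10/21 = 19/50
P(X=1 | obs) = 1/5 / 10/21 = 21/50
P(X=2 | obs) = 2/21 / 10/21 = 1/5
argmax = 1

argmax_v P(X = v | obs) = 1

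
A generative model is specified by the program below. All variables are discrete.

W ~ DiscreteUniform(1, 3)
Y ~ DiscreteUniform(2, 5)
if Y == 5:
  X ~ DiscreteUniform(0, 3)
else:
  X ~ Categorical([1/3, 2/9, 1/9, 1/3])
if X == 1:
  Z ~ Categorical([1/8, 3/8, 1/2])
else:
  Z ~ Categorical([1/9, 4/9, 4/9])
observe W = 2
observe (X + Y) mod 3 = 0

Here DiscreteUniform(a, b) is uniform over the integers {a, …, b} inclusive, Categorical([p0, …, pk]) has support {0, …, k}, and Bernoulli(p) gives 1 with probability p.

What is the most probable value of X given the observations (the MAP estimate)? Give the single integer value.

argmax_v P(X = v | obs) = 1

Enumerate traces; 15 have nonzero weight after conditioning:
  (W=2, Y=2, X=1, Z=0) weight 1/432
  (W=2, Y=2, X=1, Z=1) weight 1/144
  (W=2, Y=2, X=1, Z=2) weight 1/108
  (W=2, Y=3, X=0, Z=0) weight 1/324
  (W=2, Y=3, X=0, Z=1) weight 1/81
  (W=2, Y=3, X=0, Z=2) weight 1/81
  (W=2, Y=3, X=3, Z=0) weight 1/324
  (W=2, Y=3, X=3, Z=1) weight 1/81
  (W=2, Y=4, X=2, Z=0) weight 1/972
  … 6 more
Group by X:
  weight(X=0) = 1/36
  weight(X=1) = 17/432
  weight(X=2) = 1/108
  weight(X=3) = 1/36
Total weight = 1/36 + 17/432 + 1/108 + 1/36 = 5/48
P(X=0 | obs) = 1/36 / 5/48 = 4/15
P(X=1 | obs) = 17/432 / 5/48 = 17/45
P(X=2 | obs) = 1/108 / 5/48 = 4/45
P(X=3 | obs) = 1/36 / 5/48 = 4/15
argmax = 1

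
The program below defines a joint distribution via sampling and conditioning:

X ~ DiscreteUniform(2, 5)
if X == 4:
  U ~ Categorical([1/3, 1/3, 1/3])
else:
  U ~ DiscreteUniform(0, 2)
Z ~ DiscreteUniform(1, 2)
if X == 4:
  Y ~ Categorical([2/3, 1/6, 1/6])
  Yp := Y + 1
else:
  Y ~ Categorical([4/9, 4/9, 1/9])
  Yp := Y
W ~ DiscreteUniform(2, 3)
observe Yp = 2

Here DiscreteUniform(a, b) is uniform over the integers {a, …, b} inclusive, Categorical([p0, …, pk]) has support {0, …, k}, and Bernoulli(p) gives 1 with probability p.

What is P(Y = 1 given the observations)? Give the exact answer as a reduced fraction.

Enumerate traces; 48 have nonzero weight after conditioning:
  (X=2, U=0, Z=1, Y=2, W=2) weight 1/432
  (X=2, U=0, Z=1, Y=2, W=3) weight 1/432
  (X=2, U=0, Z=2, Y=2, W=2) weight 1/432
  (X=2, U=0, Z=2, Y=2, W=3) weight 1/432
  (X=2, U=1, Z=1, Y=2, W=2) weight 1/432
  (X=2, U=1, Z=1, Y=2, W=3) weight 1/432
  (X=2, U=1, Z=2, Y=2, W=2) weight 1/432
  (X=2, U=1, Z=2, Y=2, W=3) weight 1/432
  (X=4, U=0, Z=1, Y=1, W=2) weight 1/288
  … 39 more
Group by Y:
  weight(Y=1) = 1/24
  weight(Y=2) = 1/12
Total weight = 1/24 + 1/12 = 1/8
P(Y=1 | obs) = 1/24 / 1/8 = 1/3
P(Y=2 | obs) = 1/12 / 1/8 = 2/3

P(Y = 1 | obs) = 1/3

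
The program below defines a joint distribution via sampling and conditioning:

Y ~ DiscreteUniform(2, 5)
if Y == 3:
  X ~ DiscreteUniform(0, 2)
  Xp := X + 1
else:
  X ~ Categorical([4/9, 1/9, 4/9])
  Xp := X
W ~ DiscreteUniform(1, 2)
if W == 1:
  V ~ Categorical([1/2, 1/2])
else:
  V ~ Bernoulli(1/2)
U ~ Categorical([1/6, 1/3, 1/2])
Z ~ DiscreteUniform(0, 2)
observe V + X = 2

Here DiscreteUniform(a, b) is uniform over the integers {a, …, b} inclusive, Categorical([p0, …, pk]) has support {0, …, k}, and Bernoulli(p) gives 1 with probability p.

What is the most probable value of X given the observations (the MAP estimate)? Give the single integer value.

argmax_v P(X = v | obs) = 2

Enumerate traces; 144 have nonzero weight after conditioning:
  (Y=2, X=1, W=1, V=1, U=0, Z=0) weight 1/2592
  (Y=2, X=1, W=1, V=1, U=0, Z=1) weight 1/2592
  (Y=2, X=1, W=1, V=1, U=0, Z=2) weight 1/2592
  (Y=2, X=1, W=1, V=1, U=1, Z=0) weight 1/1296
  (Y=2, X=1, W=1, V=1, U=1, Z=1) weight 1/1296
  (Y=2, X=1, W=1, V=1, U=1, Z=2) weight 1/1296
  (Y=2, X=1, W=1, V=1, U=2, Z=0) weight 1/864
  (Y=2, X=1, W=1, V=1, U=2, Z=1) weight 1/864
  (Y=2, X=2, W=1, V=0, U=0, Z=0) weight 1/648
  … 135 more
Group by X:
  weight(X=1) = 1/12
  weight(X=2) = 5/24
Total weight = 1/12 + 5/24 = 7/24
P(X=1 | obs) = 1/12 / 7/24 = 2/7
P(X=2 | obs) = 5/24 / 7/24 = 5/7
argmax = 2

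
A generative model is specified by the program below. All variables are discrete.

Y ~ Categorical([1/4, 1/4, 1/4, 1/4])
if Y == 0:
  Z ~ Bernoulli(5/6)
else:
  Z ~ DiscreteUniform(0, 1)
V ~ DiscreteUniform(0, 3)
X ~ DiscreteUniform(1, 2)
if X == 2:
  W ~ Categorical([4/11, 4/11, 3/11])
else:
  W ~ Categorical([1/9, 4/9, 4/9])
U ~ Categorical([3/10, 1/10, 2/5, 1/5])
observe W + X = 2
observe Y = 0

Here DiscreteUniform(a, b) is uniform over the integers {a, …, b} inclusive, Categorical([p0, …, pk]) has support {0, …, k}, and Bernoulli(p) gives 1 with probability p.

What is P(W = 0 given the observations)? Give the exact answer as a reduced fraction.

P(W = 0 | obs) = 9/20

Enumerate traces; 64 have nonzero weight after conditioning:
  (Y=0, Z=0, V=0, X=1, W=1, U=0) weight 1/1440
  (Y=0, Z=0, V=0, X=1, W=1, U=1) weight 1/4320
  (Y=0, Z=0, V=0, X=1, W=1, U=2) weight 1/1080
  (Y=0, Z=0, V=0, X=1, W=1, U=3) weight 1/2160
  (Y=0, Z=0, V=0, X=2, W=0, U=0) weight 1/1760
  (Y=0, Z=0, V=0, X=2, W=0, U=1) weight 1/5280
  (Y=0, Z=0, V=0, X=2, W=0, U=2) weight 1/1320
  (Y=0, Z=0, V=0, X=2, W=0, U=3) weight 1/2640
  … 56 more
Group by W:
  weight(W=0) = 1/22
  weight(W=1) = 1/18
Total weight = 1/22 + 1/18 = 10/99
P(W=0 | obs) = 1/22 / 10/99 = 9/20
P(W=1 | obs) = 1/18 / 10/99 = 11/20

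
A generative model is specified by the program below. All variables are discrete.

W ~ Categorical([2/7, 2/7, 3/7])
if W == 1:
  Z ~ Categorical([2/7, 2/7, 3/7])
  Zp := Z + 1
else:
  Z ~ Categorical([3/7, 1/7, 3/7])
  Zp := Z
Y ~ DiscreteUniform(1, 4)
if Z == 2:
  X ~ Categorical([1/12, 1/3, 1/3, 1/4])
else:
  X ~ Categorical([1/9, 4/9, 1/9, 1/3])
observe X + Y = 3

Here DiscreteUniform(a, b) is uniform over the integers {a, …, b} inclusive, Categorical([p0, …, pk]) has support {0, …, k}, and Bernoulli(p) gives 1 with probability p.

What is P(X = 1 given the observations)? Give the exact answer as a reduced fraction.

Enumerate traces; 27 have nonzero weight after conditioning:
  (W=0, Z=0, Y=1, X=2) weight 1/294
  (W=0, Z=0, Y=2, X=1) weight 2/147
  (W=0, Z=0, Y=3, X=0) weight 1/294
  (W=0, Z=1, Y=1, X=2) weight 1/882
  (W=0, Z=1, Y=2, X=1) weight 2/441
  (W=0, Z=1, Y=3, X=0) weight 1/882
  (W=0, Z=2, Y=1, X=2) weight 1/98
  (W=0, Z=2, Y=2, X=1) weight 1/98
  … 19 more
Group by X:
  weight(X=0) = 25/1008
  weight(X=1) = 25/252
  weight(X=2) = 13/252
Total weight = 25/1008 + 25/252 + 13/252 = 59/336
P(X=0 | obs) = 25/1008 / 59/336 = 25/177
P(X=1 | obs) = 25/252 / 59/336 = 100/177
P(X=2 | obs) = 13/252 / 59/336 = 52/177

P(X = 1 | obs) = 100/177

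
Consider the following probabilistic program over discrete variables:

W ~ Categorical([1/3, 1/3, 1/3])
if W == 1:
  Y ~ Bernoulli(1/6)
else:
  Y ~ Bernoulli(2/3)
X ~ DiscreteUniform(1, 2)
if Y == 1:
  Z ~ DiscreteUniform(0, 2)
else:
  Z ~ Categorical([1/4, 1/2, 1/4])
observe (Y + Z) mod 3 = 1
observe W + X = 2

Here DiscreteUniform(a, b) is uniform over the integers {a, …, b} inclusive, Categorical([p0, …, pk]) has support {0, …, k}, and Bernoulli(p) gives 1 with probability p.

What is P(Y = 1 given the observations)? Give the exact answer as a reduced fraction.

Enumerate traces; 4 have nonzero weight after conditioning:
  (W=0, Y=0, X=2, Z=1) weight 1/36
  (W=0, Y=1, X=2, Z=0) weight 1/27
  (W=1, Y=0, X=1, Z=1) weight 5/72
  (W=1, Y=1, X=1, Z=0) weight 1/108
Group by Y:
  weight(Y=0) = 7/72
  weight(Y=1) = 5/108
Total weight = 7/72 + 5/108 = 31/216
P(Y=0 | obs) = 7/72 / 31/216 = 21/31
P(Y=1 | obs) = 5/108 / 31/216 = 10/31

P(Y = 1 | obs) = 10/31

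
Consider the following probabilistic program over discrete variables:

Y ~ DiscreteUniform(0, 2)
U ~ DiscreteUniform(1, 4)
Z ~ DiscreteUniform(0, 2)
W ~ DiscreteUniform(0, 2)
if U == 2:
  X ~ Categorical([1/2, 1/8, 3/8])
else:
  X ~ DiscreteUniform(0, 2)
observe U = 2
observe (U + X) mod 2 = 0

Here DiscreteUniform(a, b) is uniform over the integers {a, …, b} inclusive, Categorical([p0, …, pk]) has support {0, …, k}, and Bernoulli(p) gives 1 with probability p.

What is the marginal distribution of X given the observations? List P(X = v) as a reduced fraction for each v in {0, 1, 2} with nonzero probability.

Enumerate traces; 54 have nonzero weight after conditioning:
  (Y=0, U=2, Z=0, W=0, X=0) weight 1/216
  (Y=0, U=2, Z=0, W=0, X=2) weight 1/288
  (Y=0, U=2, Z=0, W=1, X=0) weight 1/216
  (Y=0, U=2, Z=0, W=1, X=2) weight 1/288
  (Y=0, U=2, Z=0, W=2, X=0) weight 1/216
  (Y=0, U=2, Z=0, W=2, X=2) weight 1/288
  (Y=0, U=2, Z=1, W=0, X=0) weight 1/216
  (Y=0, U=2, Z=1, W=0, X=2) weight 1/288
  … 46 more
Group by X:
  weight(X=0) = 1/8
  weight(X=2) = 3/32
Total weight = 1/8 + 3/32 = 7/32
P(X=0 | obs) = 1/8 / 7/32 = 4/7
P(X=2 | obs) = 3/32 / 7/32 = 3/7

P(X=0) = 4/7, P(X=2) = 3/7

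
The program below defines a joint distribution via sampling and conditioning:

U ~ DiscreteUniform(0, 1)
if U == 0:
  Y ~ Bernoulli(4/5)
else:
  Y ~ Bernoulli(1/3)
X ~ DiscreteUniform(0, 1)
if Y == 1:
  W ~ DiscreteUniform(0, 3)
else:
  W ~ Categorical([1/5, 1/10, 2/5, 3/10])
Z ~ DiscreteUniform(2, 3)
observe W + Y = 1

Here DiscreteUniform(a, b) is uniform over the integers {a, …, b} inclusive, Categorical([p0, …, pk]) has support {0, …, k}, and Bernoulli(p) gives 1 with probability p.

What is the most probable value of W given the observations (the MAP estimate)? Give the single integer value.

Enumerate traces; 16 have nonzero weight after conditioning:
  (U=0, Y=0, X=0, W=1, Z=2) weight 1/400
  (U=0, Y=0, X=0, W=1, Z=3) weight 1/400
  (U=0, Y=0, X=1, W=1, Z=2) weight 1/400
  (U=0, Y=0, X=1, W=1, Z=3) weight 1/400
  (U=0, Y=1, X=0, W=0, Z=2) weight 1/40
  (U=0, Y=1, X=0, W=0, Z=3) weight 1/40
  (U=0, Y=1, X=1, W=0, Z=2) weight 1/40
  (U=0, Y=1, X=1, W=0, Z=3) weight 1/40
  … 8 more
Group by W:
  weight(W=0) = 17/120
  weight(W=1) = 13/300
Total weight = 17/120 + 13/300 = 37/200
P(W=0 | obs) = 17/120 / 37/200 = 85/111
P(W=1 | obs) = 13/300 / 37/200 = 26/111
argmax = 0

argmax_v P(W = v | obs) = 0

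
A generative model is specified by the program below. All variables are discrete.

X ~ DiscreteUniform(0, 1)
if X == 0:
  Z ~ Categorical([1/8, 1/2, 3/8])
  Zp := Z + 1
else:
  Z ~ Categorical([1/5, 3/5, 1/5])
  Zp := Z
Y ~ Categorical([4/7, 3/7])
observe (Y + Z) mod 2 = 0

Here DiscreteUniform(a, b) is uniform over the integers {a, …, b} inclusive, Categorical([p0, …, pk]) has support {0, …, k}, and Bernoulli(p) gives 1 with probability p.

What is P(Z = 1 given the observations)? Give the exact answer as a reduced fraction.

Enumerate traces; 6 have nonzero weight after conditioning:
  (X=0, Z=0, Y=0) weight 1/28
  (X=0, Z=1, Y=1) weight 3/28
  (X=0, Z=2, Y=0) weight 3/28
  (X=1, Z=0, Y=0) weight 2/35
  (X=1, Z=1, Y=1) weight 9/70
  (X=1, Z=2, Y=0) weight 2/35
Group by Z:
  weight(Z=0) = 13/140
  weight(Z=1) = 33/140
  weight(Z=2) = 23/140
Total weight = 13/140 + 33/140 + 23/140 = 69/140
P(Z=0 | obs) = 13/140 / 69/140 = 13/69
P(Z=1 | obs) = 33/140 / 69/140 = 11/23
P(Z=2 | obs) = 23/140 / 69/140 = 1/3

P(Z = 1 | obs) = 11/23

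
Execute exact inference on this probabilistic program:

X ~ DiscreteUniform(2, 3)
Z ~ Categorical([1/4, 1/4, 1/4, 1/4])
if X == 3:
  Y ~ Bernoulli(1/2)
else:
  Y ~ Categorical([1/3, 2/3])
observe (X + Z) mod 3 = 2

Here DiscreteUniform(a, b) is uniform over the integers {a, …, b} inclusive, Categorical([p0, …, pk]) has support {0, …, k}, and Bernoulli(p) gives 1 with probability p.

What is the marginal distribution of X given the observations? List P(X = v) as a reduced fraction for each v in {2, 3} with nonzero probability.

P(X=2) = 2/3, P(X=3) = 1/3

Enumerate traces; 6 have nonzero weight after conditioning:
  (X=2, Z=0, Y=0) weight 1/24
  (X=2, Z=0, Y=1) weight 1/12
  (X=2, Z=3, Y=0) weight 1/24
  (X=2, Z=3, Y=1) weight 1/12
  (X=3, Z=2, Y=0) weight 1/16
  (X=3, Z=2, Y=1) weight 1/16
Group by X:
  weight(X=2) = 1/4
  weight(X=3) = 1/8
Total weight = 1/4 + 1/8 = 3/8
P(X=2 | obs) = 1/4 / 3/8 = 2/3
P(X=3 | obs) = 1/8 / 3/8 = 1/3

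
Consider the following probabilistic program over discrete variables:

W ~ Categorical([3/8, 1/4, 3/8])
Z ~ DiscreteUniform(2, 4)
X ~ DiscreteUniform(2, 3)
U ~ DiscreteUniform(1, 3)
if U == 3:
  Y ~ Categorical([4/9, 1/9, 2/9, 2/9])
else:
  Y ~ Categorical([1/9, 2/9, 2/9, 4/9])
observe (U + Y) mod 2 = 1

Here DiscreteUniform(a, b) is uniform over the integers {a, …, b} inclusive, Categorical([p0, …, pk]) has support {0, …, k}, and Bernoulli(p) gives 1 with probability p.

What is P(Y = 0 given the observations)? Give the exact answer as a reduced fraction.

Enumerate traces; 108 have nonzero weight after conditioning:
  (W=0, Z=2, X=2, U=1, Y=0) weight 1/432
  (W=0, Z=2, X=2, U=1, Y=2) weight 1/216
  (W=0, Z=2, X=2, U=2, Y=1) weight 1/216
  (W=0, Z=2, X=2, U=2, Y=3) weight 1/108
  (W=0, Z=2, X=2, U=3, Y=0) weight 1/108
  (W=0, Z=2, X=2, U=3, Y=2) weight 1/216
  (W=0, Z=2, X=3, U=1, Y=0) weight 1/432
  (W=0, Z=2, X=3, U=1, Y=2) weight 1/216
  … 100 more
Group by Y:
  weight(Y=0) = 5/27
  weight(Y=1) = 2/27
  weight(Y=2) = 4/27
  weight(Y=3) = 4/27
Total weight = 5/27 + 2/27 + 4/27 + 4/27 = 5/9
P(Y=0 | obs) = 5/27 / 5/9 = 1/3
P(Y=1 | obs) = 2/27 / 5/9 = 2/15
P(Y=2 | obs) = 4/27 / 5/9 = 4/15
P(Y=3 | obs) = 4/27 / 5/9 = 4/15

P(Y = 0 | obs) = 1/3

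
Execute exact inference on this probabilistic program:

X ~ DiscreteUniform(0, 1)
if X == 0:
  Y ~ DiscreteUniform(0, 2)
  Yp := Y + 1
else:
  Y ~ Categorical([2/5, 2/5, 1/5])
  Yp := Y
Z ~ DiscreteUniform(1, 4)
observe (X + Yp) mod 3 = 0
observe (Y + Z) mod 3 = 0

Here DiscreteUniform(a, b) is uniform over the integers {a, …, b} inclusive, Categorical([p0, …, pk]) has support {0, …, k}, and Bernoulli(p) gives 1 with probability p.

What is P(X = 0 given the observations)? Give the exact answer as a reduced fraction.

P(X = 0 | obs) = 5/8

Enumerate traces; 4 have nonzero weight after conditioning:
  (X=0, Y=2, Z=1) weight 1/24
  (X=0, Y=2, Z=4) weight 1/24
  (X=1, Y=2, Z=1) weight 1/40
  (X=1, Y=2, Z=4) weight 1/40
Group by X:
  weight(X=0) = 1/12
  weight(X=1) = 1/20
Total weight = 1/12 + 1/20 = 2/15
P(X=0 | obs) = 1/12 / 2/15 = 5/8
P(X=1 | obs) = 1/20 / 2/15 = 3/8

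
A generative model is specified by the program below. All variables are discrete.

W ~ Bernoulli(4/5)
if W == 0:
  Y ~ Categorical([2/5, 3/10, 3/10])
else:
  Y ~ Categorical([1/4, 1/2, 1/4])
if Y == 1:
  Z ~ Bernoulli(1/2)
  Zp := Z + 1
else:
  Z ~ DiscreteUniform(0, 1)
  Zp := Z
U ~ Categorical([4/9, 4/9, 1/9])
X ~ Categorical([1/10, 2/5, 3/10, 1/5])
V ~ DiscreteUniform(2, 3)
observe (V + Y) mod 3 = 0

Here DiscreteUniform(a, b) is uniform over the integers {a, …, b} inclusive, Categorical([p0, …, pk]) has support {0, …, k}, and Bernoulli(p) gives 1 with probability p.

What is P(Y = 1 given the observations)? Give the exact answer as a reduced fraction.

Enumerate traces; 96 have nonzero weight after conditioning:
  (W=0, Y=0, Z=0, U=0, X=0, V=3) weight 1/1125
  (W=0, Y=0, Z=0, U=0, X=1, V=3) weight 4/1125
  (W=0, Y=0, Z=0, U=0, X=2, V=3) weight 1/375
  (W=0, Y=0, Z=0, U=0, X=3, V=3) weight 2/1125
  (W=0, Y=0, Z=0, U=1, X=0, V=3) weight 1/1125
  (W=0, Y=0, Z=0, U=1, X=1, V=3) weight 4/1125
  (W=0, Y=0, Z=0, U=1, X=2, V=3) weight 1/375
  (W=0, Y=0, Z=0, U=1, X=3, V=3) weight 2/1125
  (W=0, Y=1, Z=0, U=0, X=0, V=2) weight 1/1500
  … 87 more
Group by Y:
  weight(Y=0) = 7/50
  weight(Y=1) = 23/100
Total weight = 7/50 + 23/100 = 37/100
P(Y=0 | obs) = 7/50 / 37/100 = 14/37
P(Y=1 | obs) = 23/100 / 37/100 = 23/37

P(Y = 1 | obs) = 23/37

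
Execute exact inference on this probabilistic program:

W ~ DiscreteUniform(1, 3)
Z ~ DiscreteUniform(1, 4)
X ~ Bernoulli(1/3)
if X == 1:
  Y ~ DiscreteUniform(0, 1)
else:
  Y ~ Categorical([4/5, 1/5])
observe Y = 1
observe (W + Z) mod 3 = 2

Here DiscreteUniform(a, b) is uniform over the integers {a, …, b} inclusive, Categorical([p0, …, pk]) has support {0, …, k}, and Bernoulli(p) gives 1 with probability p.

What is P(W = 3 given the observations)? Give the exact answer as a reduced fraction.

Enumerate traces; 8 have nonzero weight after conditioning:
  (W=1, Z=1, X=0, Y=1) weight 1/90
  (W=1, Z=1, X=1, Y=1) weight 1/72
  (W=1, Z=4, X=0, Y=1) weight 1/90
  (W=1, Z=4, X=1, Y=1) weight 1/72
  (W=2, Z=3, X=0, Y=1) weight 1/90
  (W=2, Z=3, X=1, Y=1) weight 1/72
  (W=3, Z=2, X=0, Y=1) weight 1/90
  (W=3, Z=2, X=1, Y=1) weight 1/72
Group by W:
  weight(W=1) = 1/20
  weight(W=2) = 1/40
  weight(W=3) = 1/40
Total weight = 1/20 + 1/40 + 1/40 = 1/10
P(W=1 | obs) = 1/20 / 1/10 = 1/2
P(W=2 | obs) = 1/40 / 1/10 = 1/4
P(W=3 | obs) = 1/40 / 1/10 = 1/4

P(W = 3 | obs) = 1/4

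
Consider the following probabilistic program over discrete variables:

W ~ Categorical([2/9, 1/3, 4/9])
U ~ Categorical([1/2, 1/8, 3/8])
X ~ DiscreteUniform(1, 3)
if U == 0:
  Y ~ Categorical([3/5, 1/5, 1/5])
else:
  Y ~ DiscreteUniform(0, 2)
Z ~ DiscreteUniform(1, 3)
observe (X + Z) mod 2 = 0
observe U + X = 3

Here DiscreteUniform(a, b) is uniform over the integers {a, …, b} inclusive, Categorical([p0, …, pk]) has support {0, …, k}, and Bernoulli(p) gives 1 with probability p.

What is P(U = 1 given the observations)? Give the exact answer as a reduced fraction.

Enumerate traces; 45 have nonzero weight after conditioning:
  (W=0, U=0, X=3, Y=0, Z=1) weight 1/135
  (W=0, U=0, X=3, Y=0, Z=3) weight 1/135
  (W=0, U=0, X=3, Y=1, Z=1) weight 1/405
  (W=0, U=0, X=3, Y=1, Z=3) weight 1/405
  (W=0, U=0, X=3, Y=2, Z=1) weight 1/405
  (W=0, U=0, X=3, Y=2, Z=3) weight 1/405
  (W=0, U=1, X=2, Y=0, Z=2) weight 1/972
  (W=0, U=1, X=2, Y=1, Z=2) weight 1/972
  (W=0, U=2, X=1, Y=0, Z=1) weight 1/324
  … 36 more
Group by U:
  weight(U=0) = 1/9
  weight(U=1) = 1/72
  weight(U=2) = 1/12
Total weight = 1/9 + 1/72 + 1/12 = 5/24
P(U=0 | obs) = 1/9 / 5/24 = 8/15
P(U=1 | obs) = 1/72 / 5/24 = 1/15
P(U=2 | obs) = 1/12 / 5/24 = 2/5

P(U = 1 | obs) = 1/15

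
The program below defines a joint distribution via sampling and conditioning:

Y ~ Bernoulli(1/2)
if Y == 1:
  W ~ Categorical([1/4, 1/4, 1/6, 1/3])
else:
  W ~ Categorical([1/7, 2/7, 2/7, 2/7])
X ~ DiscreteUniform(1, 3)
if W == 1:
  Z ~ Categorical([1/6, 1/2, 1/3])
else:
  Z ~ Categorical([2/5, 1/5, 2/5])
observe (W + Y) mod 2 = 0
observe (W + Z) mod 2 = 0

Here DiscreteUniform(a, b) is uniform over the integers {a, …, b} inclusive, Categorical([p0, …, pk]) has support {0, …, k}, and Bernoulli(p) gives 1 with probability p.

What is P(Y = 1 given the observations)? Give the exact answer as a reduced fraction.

Enumerate traces; 18 have nonzero weight after conditioning:
  (Y=0, W=0, X=1, Z=0) weight 1/105
  (Y=0, W=0, X=1, Z=2) weight 1/105
  (Y=0, W=0, X=2, Z=0) weight 1/105
  (Y=0, W=0, X=2, Z=2) weight 1/105
  (Y=0, W=0, X=3, Z=0) weight 1/105
  (Y=0, W=0, X=3, Z=2) weight 1/105
  (Y=0, W=2, X=1, Z=0) weight 2/105
  (Y=0, W=2, X=1, Z=2) weight 2/105
  (Y=1, W=1, X=1, Z=1) weight 1/48
  … 9 more
Group by Y:
  weight(Y=0) = 6/35
  weight(Y=1) = 23/240
Total weight = 6/35 + 23/240 = 449/1680
P(Y=0 | obs) = 6/35 / 449/1680 = 288/449
P(Y=1 | obs) = 23/240 / 449/1680 = 161/449

P(Y = 1 | obs) = 161/449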